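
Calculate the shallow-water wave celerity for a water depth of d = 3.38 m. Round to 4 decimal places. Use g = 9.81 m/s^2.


Using the shallow-water approximation:
C = sqrt(g * d) = sqrt(9.81 * 3.38)
C = sqrt(33.1578)
C = 5.7583 m/s

5.7583


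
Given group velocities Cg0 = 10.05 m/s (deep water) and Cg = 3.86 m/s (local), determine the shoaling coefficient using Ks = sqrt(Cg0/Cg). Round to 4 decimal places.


Ks = sqrt(Cg0 / Cg)
Ks = sqrt(10.05 / 3.86)
Ks = sqrt(2.6036)
Ks = 1.6136

1.6136


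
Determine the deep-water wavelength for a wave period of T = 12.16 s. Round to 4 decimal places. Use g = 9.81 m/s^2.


L0 = g * T^2 / (2 * pi)
L0 = 9.81 * 12.16^2 / (2 * pi)
L0 = 9.81 * 147.8656 / 6.28319
L0 = 1450.5615 / 6.28319
L0 = 230.8640 m

230.8640


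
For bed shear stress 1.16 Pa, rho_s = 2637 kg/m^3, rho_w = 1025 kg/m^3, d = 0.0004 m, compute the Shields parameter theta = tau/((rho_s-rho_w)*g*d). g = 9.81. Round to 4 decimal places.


theta = tau / ((rho_s - rho_w) * g * d)
rho_s - rho_w = 2637 - 1025 = 1612
Denominator = 1612 * 9.81 * 0.0004 = 6.325488
theta = 1.16 / 6.325488
theta = 0.1834

0.1834


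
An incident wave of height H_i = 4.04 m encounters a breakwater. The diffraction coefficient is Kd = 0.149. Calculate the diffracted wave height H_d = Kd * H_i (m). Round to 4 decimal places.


H_d = Kd * H_i
H_d = 0.149 * 4.04
H_d = 0.6020 m

0.6020


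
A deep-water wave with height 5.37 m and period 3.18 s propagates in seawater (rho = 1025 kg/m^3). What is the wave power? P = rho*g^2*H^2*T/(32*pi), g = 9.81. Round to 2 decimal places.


P = rho * g^2 * H^2 * T / (32 * pi)
P = 1025 * 9.81^2 * 5.37^2 * 3.18 / (32 * pi)
P = 1025 * 96.2361 * 28.8369 * 3.18 / 100.53096
P = 89978.29 W/m

89978.29


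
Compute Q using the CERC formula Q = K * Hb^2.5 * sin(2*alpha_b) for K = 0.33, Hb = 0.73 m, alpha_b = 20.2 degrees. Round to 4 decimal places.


Q = K * Hb^2.5 * sin(2 * alpha_b)
Hb^2.5 = 0.73^2.5 = 0.455310
sin(2 * 20.2) = sin(40.4) = 0.648120
Q = 0.33 * 0.455310 * 0.648120
Q = 0.0974 m^3/s

0.0974


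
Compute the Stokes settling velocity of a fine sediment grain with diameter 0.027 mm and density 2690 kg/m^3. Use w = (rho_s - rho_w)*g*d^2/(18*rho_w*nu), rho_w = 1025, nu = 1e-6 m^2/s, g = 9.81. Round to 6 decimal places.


w = (rho_s - rho_w) * g * d^2 / (18 * rho_w * nu)
d = 0.027 mm = 0.000027 m
rho_s - rho_w = 2690 - 1025 = 1665
Numerator = 1665 * 9.81 * (0.000027)^2 = 0.000011907231
Denominator = 18 * 1025 * 1e-6 = 0.018450
w = 0.000645 m/s

0.000645


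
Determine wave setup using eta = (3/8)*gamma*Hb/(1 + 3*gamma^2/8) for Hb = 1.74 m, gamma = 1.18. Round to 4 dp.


eta = (3/8) * gamma * Hb / (1 + 3*gamma^2/8)
Numerator = (3/8) * 1.18 * 1.74 = 0.769950
Denominator = 1 + 3*1.18^2/8 = 1 + 0.522150 = 1.522150
eta = 0.769950 / 1.522150
eta = 0.5058 m

0.5058


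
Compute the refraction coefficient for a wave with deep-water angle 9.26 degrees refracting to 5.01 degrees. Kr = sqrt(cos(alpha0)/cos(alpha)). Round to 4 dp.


Kr = sqrt(cos(alpha0) / cos(alpha))
cos(9.26) = 0.986968
cos(5.01) = 0.996179
Kr = sqrt(0.986968 / 0.996179)
Kr = sqrt(0.990753)
Kr = 0.9954

0.9954


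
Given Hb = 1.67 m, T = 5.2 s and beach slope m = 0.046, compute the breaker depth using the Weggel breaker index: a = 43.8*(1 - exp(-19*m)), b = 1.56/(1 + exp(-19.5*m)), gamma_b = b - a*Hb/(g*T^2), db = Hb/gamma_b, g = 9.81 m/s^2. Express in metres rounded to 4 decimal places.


a = 43.8 * (1 - exp(-19 * m))
exp(-19 * 0.046) = exp(-0.8740) = 0.417279
a = 43.8 * (1 - 0.417279) = 25.523176
b = 1.56 / (1 + exp(-19.5 * m))
exp(-19.5 * 0.046) = exp(-0.8970) = 0.407791
b = 1.56 / (1 + 0.407791) = 1.108119
Hb / (g * T^2) = 1.67 / (9.81 * 5.2^2) = 1.67 / 265.2624 = 0.00629565
gamma_b = b - a * Hb/(g*T^2) = 1.108119 - 25.523176 * 0.00629565 = 0.947434
db = Hb / gamma_b = 1.67 / 0.947434
db = 1.7627 m

1.7627


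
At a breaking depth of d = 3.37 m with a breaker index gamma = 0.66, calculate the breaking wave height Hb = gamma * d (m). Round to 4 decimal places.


Hb = gamma * d
Hb = 0.66 * 3.37
Hb = 2.2242 m

2.2242


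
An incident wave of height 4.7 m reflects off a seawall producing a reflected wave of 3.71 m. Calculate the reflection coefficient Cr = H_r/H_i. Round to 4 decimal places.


Cr = H_r / H_i
Cr = 3.71 / 4.7
Cr = 0.7894

0.7894


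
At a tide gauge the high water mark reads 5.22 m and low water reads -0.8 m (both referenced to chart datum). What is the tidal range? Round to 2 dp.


Tidal range = High water - Low water
Tidal range = 5.22 - (-0.8)
Tidal range = 6.02 m

6.02


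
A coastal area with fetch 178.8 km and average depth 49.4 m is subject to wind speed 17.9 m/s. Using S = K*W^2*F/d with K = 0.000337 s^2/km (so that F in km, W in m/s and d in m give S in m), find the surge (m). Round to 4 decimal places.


S = K * W^2 * F / d
W^2 = 17.9^2 = 320.41
S = 0.000337 * 320.41 * 178.8 / 49.4
Numerator = 0.000337 * 320.41 * 178.8 = 19.306497
S = 19.306497 / 49.4 = 0.3908 m

0.3908


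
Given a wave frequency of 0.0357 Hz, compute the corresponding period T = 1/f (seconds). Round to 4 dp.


T = 1 / f
T = 1 / 0.0357
T = 28.0112 s

28.0112


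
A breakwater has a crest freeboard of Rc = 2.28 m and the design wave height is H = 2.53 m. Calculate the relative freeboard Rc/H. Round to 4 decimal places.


Relative freeboard = Rc / H
= 2.28 / 2.53
= 0.9012

0.9012


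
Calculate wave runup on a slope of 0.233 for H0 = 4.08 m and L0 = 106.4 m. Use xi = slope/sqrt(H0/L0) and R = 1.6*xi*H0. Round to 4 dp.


xi = slope / sqrt(H0/L0)
H0/L0 = 4.08/106.4 = 0.038346
sqrt(0.038346) = 0.195821
xi = 0.233 / 0.195821 = 1.189862
R = 1.6 * xi * H0 = 1.6 * 1.189862 * 4.08
R = 7.7674 m

7.7674


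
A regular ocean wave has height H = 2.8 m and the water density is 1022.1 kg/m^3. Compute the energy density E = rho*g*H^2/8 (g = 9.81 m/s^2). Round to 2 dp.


E = (1/8) * rho * g * H^2
E = (1/8) * 1022.1 * 9.81 * 2.8^2
E = 0.125 * 1022.1 * 9.81 * 7.8400
E = 9826.26 J/m^2

9826.26


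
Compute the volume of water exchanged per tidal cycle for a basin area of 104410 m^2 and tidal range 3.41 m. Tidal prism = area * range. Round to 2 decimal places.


Tidal prism = Area * Tidal range
P = 104410 * 3.41
P = 356038.10 m^3

356038.10


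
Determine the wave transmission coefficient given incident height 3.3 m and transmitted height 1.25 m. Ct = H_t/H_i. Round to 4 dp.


Ct = H_t / H_i
Ct = 1.25 / 3.3
Ct = 0.3788

0.3788


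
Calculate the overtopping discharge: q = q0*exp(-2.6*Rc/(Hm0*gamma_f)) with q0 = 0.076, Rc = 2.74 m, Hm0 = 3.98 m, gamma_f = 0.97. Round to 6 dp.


q = q0 * exp(-2.6 * Rc / (Hm0 * gamma_f))
Exponent = -2.6 * 2.74 / (3.98 * 0.97)
= -2.6 * 2.74 / 3.8606
= -1.845309
exp(-1.845309) = 0.157976
q = 0.076 * 0.157976
q = 0.012006 m^3/s/m

0.012006


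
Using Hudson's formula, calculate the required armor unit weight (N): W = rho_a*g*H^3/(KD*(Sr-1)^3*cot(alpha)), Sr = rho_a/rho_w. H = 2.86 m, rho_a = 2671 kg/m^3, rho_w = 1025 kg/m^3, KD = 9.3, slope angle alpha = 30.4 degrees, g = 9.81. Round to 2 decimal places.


Sr = rho_a / rho_w = 2671 / 1025 = 2.605854
(Sr - 1) = 1.605854
(Sr - 1)^3 = 4.141121
cot(30.4) = 1 / tan(30.4) = 1 / 0.586697 = 1.704459
Numerator = 2671 * 9.81 * 2.86^3 = 612972.5053
Denominator = 9.3 * 4.141121 * 1.704459 = 65.642836
W = 612972.5053 / 65.642836
W = 9338.00 N

9338.00


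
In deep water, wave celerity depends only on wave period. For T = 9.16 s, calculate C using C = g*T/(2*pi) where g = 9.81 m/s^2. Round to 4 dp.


We use the deep-water celerity formula:
C = g * T / (2 * pi)
C = 9.81 * 9.16 / (2 * 3.14159...)
C = 89.859600 / 6.283185
C = 14.3016 m/s

14.3016


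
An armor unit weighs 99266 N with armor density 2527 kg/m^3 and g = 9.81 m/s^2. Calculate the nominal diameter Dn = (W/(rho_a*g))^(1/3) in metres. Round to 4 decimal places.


V = W / (rho_a * g)
V = 99266 / (2527 * 9.81)
V = 99266 / 24789.87
V = 4.004297 m^3
Dn = V^(1/3) = 4.004297^(1/3)
Dn = 1.5880 m

1.5880


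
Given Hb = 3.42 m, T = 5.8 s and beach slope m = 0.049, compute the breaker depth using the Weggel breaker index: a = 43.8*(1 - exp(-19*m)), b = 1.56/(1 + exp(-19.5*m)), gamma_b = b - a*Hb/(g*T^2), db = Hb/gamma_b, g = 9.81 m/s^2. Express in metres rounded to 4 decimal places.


a = 43.8 * (1 - exp(-19 * m))
exp(-19 * 0.049) = exp(-0.9310) = 0.394159
a = 43.8 * (1 - 0.394159) = 26.535820
b = 1.56 / (1 + exp(-19.5 * m))
exp(-19.5 * 0.049) = exp(-0.9555) = 0.384620
b = 1.56 / (1 + 0.384620) = 1.126663
Hb / (g * T^2) = 3.42 / (9.81 * 5.8^2) = 3.42 / 330.0084 = 0.01036337
gamma_b = b - a * Hb/(g*T^2) = 1.126663 - 26.535820 * 0.01036337 = 0.851662
db = Hb / gamma_b = 3.42 / 0.851662
db = 4.0157 m

4.0157


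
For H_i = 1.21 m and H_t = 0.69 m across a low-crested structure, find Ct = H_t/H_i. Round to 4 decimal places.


Ct = H_t / H_i
Ct = 0.69 / 1.21
Ct = 0.5702

0.5702


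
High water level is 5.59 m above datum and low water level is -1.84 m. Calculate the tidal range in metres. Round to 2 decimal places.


Tidal range = High water - Low water
Tidal range = 5.59 - (-1.84)
Tidal range = 7.43 m

7.43


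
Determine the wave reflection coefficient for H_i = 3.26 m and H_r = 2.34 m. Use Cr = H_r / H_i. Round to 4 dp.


Cr = H_r / H_i
Cr = 2.34 / 3.26
Cr = 0.7178

0.7178


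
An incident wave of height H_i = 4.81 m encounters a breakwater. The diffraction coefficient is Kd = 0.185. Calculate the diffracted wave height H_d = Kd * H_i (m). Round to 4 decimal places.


H_d = Kd * H_i
H_d = 0.185 * 4.81
H_d = 0.8899 m

0.8899


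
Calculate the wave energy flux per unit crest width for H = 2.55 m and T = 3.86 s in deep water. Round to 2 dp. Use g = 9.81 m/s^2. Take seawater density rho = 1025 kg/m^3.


P = rho * g^2 * H^2 * T / (32 * pi)
P = 1025 * 9.81^2 * 2.55^2 * 3.86 / (32 * pi)
P = 1025 * 96.2361 * 6.5025 * 3.86 / 100.53096
P = 24628.03 W/m

24628.03


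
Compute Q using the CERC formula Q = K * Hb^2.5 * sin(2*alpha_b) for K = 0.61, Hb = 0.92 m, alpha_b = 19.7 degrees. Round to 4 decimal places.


Q = K * Hb^2.5 * sin(2 * alpha_b)
Hb^2.5 = 0.92^2.5 = 0.811838
sin(2 * 19.7) = sin(39.4) = 0.634731
Q = 0.61 * 0.811838 * 0.634731
Q = 0.3143 m^3/s

0.3143


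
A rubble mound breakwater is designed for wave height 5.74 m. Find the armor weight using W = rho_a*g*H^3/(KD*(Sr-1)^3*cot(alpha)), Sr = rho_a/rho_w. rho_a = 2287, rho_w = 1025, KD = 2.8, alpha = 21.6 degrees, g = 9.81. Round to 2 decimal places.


Sr = rho_a / rho_w = 2287 / 1025 = 2.231220
(Sr - 1) = 1.231220
(Sr - 1)^3 = 1.866407
cot(21.6) = 1 / tan(21.6) = 1 / 0.395928 = 2.525712
Numerator = 2287 * 9.81 * 5.74^3 = 4242978.6765
Denominator = 2.8 * 1.866407 * 2.525712 = 13.199220
W = 4242978.6765 / 13.199220
W = 321456.77 N

321456.77


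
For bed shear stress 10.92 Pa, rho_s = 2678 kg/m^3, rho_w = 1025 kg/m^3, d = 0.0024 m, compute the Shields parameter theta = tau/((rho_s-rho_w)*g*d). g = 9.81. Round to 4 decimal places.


theta = tau / ((rho_s - rho_w) * g * d)
rho_s - rho_w = 2678 - 1025 = 1653
Denominator = 1653 * 9.81 * 0.0024 = 38.918232
theta = 10.92 / 38.918232
theta = 0.2806

0.2806


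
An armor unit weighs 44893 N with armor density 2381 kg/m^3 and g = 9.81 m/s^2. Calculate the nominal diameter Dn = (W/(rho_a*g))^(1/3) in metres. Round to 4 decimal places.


V = W / (rho_a * g)
V = 44893 / (2381 * 9.81)
V = 44893 / 23357.61
V = 1.921986 m^3
Dn = V^(1/3) = 1.921986^(1/3)
Dn = 1.2433 m

1.2433


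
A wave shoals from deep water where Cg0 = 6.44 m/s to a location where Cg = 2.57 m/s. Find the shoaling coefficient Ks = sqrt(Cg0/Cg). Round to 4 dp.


Ks = sqrt(Cg0 / Cg)
Ks = sqrt(6.44 / 2.57)
Ks = sqrt(2.5058)
Ks = 1.5830

1.5830


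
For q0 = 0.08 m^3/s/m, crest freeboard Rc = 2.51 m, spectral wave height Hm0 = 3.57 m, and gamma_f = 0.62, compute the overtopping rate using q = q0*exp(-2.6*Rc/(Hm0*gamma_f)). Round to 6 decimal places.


q = q0 * exp(-2.6 * Rc / (Hm0 * gamma_f))
Exponent = -2.6 * 2.51 / (3.57 * 0.62)
= -2.6 * 2.51 / 2.2134
= -2.948405
exp(-2.948405) = 0.052423
q = 0.08 * 0.052423
q = 0.004194 m^3/s/m

0.004194


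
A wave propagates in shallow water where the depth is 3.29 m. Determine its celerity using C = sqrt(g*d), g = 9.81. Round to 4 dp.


Using the shallow-water approximation:
C = sqrt(g * d) = sqrt(9.81 * 3.29)
C = sqrt(32.2749)
C = 5.6811 m/s

5.6811


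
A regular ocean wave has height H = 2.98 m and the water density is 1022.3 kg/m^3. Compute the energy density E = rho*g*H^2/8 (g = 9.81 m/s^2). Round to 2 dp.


E = (1/8) * rho * g * H^2
E = (1/8) * 1022.3 * 9.81 * 2.98^2
E = 0.125 * 1022.3 * 9.81 * 8.8804
E = 11132.43 J/m^2

11132.43


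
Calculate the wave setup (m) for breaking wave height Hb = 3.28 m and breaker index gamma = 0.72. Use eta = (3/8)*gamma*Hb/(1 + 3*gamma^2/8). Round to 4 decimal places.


eta = (3/8) * gamma * Hb / (1 + 3*gamma^2/8)
Numerator = (3/8) * 0.72 * 3.28 = 0.885600
Denominator = 1 + 3*0.72^2/8 = 1 + 0.194400 = 1.194400
eta = 0.885600 / 1.194400
eta = 0.7415 m

0.7415


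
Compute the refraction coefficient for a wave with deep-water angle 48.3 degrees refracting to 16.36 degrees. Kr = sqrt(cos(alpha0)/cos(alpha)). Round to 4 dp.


Kr = sqrt(cos(alpha0) / cos(alpha))
cos(48.3) = 0.665230
cos(16.36) = 0.959511
Kr = sqrt(0.665230 / 0.959511)
Kr = sqrt(0.693302)
Kr = 0.8326

0.8326


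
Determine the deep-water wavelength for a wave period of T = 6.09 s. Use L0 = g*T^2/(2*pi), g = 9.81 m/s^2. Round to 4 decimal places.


L0 = g * T^2 / (2 * pi)
L0 = 9.81 * 6.09^2 / (2 * pi)
L0 = 9.81 * 37.0881 / 6.28319
L0 = 363.8343 / 6.28319
L0 = 57.9060 m

57.9060


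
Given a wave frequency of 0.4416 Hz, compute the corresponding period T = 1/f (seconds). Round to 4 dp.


T = 1 / f
T = 1 / 0.4416
T = 2.2645 s

2.2645


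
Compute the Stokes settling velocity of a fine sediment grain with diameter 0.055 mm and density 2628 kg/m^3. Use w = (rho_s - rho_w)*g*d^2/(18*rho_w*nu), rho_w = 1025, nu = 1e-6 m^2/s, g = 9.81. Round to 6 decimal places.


w = (rho_s - rho_w) * g * d^2 / (18 * rho_w * nu)
d = 0.055 mm = 0.000055 m
rho_s - rho_w = 2628 - 1025 = 1603
Numerator = 1603 * 9.81 * (0.000055)^2 = 0.000047569426
Denominator = 18 * 1025 * 1e-6 = 0.018450
w = 0.002578 m/s

0.002578


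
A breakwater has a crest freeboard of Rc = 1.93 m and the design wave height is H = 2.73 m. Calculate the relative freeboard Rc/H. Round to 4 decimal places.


Relative freeboard = Rc / H
= 1.93 / 2.73
= 0.7070

0.7070


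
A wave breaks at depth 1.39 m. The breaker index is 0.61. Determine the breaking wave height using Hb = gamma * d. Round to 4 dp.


Hb = gamma * d
Hb = 0.61 * 1.39
Hb = 0.8479 m

0.8479


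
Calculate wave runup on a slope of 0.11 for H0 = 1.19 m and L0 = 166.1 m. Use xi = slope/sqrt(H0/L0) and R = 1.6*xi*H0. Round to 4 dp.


xi = slope / sqrt(H0/L0)
H0/L0 = 1.19/166.1 = 0.007164
sqrt(0.007164) = 0.084643
xi = 0.11 / 0.084643 = 1.299583
R = 1.6 * xi * H0 = 1.6 * 1.299583 * 1.19
R = 2.4744 m

2.4744


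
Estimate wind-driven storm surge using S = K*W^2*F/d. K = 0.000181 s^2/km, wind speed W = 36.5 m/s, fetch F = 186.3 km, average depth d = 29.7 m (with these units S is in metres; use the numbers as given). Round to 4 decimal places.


S = K * W^2 * F / d
W^2 = 36.5^2 = 1332.25
S = 0.000181 * 1332.25 * 186.3 / 29.7
Numerator = 0.000181 * 1332.25 * 186.3 = 44.923870
S = 44.923870 / 29.7 = 1.5126 m

1.5126


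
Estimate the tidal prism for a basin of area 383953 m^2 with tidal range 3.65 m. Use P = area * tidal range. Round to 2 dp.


Tidal prism = Area * Tidal range
P = 383953 * 3.65
P = 1401428.45 m^3

1401428.45


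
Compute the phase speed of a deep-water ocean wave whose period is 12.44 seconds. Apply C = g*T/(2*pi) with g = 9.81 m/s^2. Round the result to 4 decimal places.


We use the deep-water celerity formula:
C = g * T / (2 * pi)
C = 9.81 * 12.44 / (2 * 3.14159...)
C = 122.036400 / 6.283185
C = 19.4227 m/s

19.4227


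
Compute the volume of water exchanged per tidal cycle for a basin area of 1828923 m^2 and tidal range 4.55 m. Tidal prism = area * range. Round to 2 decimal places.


Tidal prism = Area * Tidal range
P = 1828923 * 4.55
P = 8321599.65 m^3

8321599.65


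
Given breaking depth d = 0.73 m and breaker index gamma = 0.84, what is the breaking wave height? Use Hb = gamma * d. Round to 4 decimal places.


Hb = gamma * d
Hb = 0.84 * 0.73
Hb = 0.6132 m

0.6132


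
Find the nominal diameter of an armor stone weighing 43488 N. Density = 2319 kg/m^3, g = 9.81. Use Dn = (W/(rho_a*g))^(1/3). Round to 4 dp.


V = W / (rho_a * g)
V = 43488 / (2319 * 9.81)
V = 43488 / 22749.39
V = 1.911612 m^3
Dn = V^(1/3) = 1.911612^(1/3)
Dn = 1.2411 m

1.2411


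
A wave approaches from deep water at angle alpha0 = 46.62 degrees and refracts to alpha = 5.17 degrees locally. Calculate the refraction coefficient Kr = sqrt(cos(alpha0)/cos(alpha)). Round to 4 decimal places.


Kr = sqrt(cos(alpha0) / cos(alpha))
cos(46.62) = 0.686834
cos(5.17) = 0.995932
Kr = sqrt(0.686834 / 0.995932)
Kr = sqrt(0.689639)
Kr = 0.8304

0.8304


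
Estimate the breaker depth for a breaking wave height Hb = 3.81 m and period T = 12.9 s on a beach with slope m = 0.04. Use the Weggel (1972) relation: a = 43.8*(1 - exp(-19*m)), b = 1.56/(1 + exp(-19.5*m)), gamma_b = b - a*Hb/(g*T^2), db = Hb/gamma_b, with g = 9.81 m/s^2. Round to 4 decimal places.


a = 43.8 * (1 - exp(-19 * m))
exp(-19 * 0.04) = exp(-0.7600) = 0.467666
a = 43.8 * (1 - 0.467666) = 23.316210
b = 1.56 / (1 + exp(-19.5 * m))
exp(-19.5 * 0.04) = exp(-0.7800) = 0.458406
b = 1.56 / (1 + 0.458406) = 1.069661
Hb / (g * T^2) = 3.81 / (9.81 * 12.9^2) = 3.81 / 1632.4821 = 0.00233387
gamma_b = b - a * Hb/(g*T^2) = 1.069661 - 23.316210 * 0.00233387 = 1.015244
db = Hb / gamma_b = 3.81 / 1.015244
db = 3.7528 m

3.7528


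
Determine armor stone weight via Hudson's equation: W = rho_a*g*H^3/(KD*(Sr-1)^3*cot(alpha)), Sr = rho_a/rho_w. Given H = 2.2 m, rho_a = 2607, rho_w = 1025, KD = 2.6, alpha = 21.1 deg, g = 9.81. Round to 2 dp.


Sr = rho_a / rho_w = 2607 / 1025 = 2.543415
(Sr - 1) = 1.543415
(Sr - 1)^3 = 3.676612
cot(21.1) = 1 / tan(21.1) = 1 / 0.385868 = 2.591561
Numerator = 2607 * 9.81 * 2.2^3 = 272319.0862
Denominator = 2.6 * 3.676612 * 2.591561 = 24.773225
W = 272319.0862 / 24.773225
W = 10992.48 N

10992.48


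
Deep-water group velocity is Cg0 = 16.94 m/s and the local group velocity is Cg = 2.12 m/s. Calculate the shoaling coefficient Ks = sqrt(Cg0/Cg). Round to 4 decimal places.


Ks = sqrt(Cg0 / Cg)
Ks = sqrt(16.94 / 2.12)
Ks = sqrt(7.9906)
Ks = 2.8268

2.8268


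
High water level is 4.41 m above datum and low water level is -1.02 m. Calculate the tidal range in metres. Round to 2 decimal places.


Tidal range = High water - Low water
Tidal range = 4.41 - (-1.02)
Tidal range = 5.43 m

5.43


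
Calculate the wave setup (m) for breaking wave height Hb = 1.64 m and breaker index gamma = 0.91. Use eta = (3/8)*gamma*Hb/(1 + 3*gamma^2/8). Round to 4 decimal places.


eta = (3/8) * gamma * Hb / (1 + 3*gamma^2/8)
Numerator = (3/8) * 0.91 * 1.64 = 0.559650
Denominator = 1 + 3*0.91^2/8 = 1 + 0.310538 = 1.310538
eta = 0.559650 / 1.310538
eta = 0.4270 m

0.4270


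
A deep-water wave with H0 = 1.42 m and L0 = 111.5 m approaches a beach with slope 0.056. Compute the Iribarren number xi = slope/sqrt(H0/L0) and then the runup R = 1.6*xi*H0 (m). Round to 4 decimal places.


xi = slope / sqrt(H0/L0)
H0/L0 = 1.42/111.5 = 0.012735
sqrt(0.012735) = 0.112851
xi = 0.056 / 0.112851 = 0.496228
R = 1.6 * xi * H0 = 1.6 * 0.496228 * 1.42
R = 1.1274 m

1.1274


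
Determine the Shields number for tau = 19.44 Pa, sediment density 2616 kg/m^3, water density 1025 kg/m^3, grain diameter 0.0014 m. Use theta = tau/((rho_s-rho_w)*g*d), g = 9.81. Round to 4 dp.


theta = tau / ((rho_s - rho_w) * g * d)
rho_s - rho_w = 2616 - 1025 = 1591
Denominator = 1591 * 9.81 * 0.0014 = 21.850794
theta = 19.44 / 21.850794
theta = 0.8897

0.8897


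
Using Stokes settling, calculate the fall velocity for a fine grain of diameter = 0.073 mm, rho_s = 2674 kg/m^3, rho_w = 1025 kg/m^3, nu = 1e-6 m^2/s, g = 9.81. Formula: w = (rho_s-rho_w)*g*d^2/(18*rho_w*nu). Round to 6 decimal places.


w = (rho_s - rho_w) * g * d^2 / (18 * rho_w * nu)
d = 0.073 mm = 0.000073 m
rho_s - rho_w = 2674 - 1025 = 1649
Numerator = 1649 * 9.81 * (0.000073)^2 = 0.000086205581
Denominator = 18 * 1025 * 1e-6 = 0.018450
w = 0.004672 m/s

0.004672


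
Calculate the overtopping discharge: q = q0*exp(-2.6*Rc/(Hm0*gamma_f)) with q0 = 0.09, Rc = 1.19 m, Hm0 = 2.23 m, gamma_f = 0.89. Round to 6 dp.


q = q0 * exp(-2.6 * Rc / (Hm0 * gamma_f))
Exponent = -2.6 * 1.19 / (2.23 * 0.89)
= -2.6 * 1.19 / 1.9847
= -1.558926
exp(-1.558926) = 0.210362
q = 0.09 * 0.210362
q = 0.018933 m^3/s/m

0.018933


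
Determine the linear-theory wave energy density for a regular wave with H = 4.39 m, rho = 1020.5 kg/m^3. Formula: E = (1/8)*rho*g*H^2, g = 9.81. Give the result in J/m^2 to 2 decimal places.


E = (1/8) * rho * g * H^2
E = (1/8) * 1020.5 * 9.81 * 4.39^2
E = 0.125 * 1020.5 * 9.81 * 19.2721
E = 24116.88 J/m^2

24116.88


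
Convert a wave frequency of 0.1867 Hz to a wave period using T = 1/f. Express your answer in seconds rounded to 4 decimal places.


T = 1 / f
T = 1 / 0.1867
T = 5.3562 s

5.3562


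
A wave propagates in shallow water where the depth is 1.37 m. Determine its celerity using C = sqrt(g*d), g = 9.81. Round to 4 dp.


Using the shallow-water approximation:
C = sqrt(g * d) = sqrt(9.81 * 1.37)
C = sqrt(13.4397)
C = 3.6660 m/s

3.6660


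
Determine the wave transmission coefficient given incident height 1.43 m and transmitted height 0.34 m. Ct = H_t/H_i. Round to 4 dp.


Ct = H_t / H_i
Ct = 0.34 / 1.43
Ct = 0.2378

0.2378


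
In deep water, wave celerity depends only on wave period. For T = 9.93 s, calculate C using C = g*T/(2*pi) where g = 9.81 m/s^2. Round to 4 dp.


We use the deep-water celerity formula:
C = g * T / (2 * pi)
C = 9.81 * 9.93 / (2 * 3.14159...)
C = 97.413300 / 6.283185
C = 15.5038 m/s

15.5038


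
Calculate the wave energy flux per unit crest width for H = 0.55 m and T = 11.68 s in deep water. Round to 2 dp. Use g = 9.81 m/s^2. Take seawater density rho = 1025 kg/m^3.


P = rho * g^2 * H^2 * T / (32 * pi)
P = 1025 * 9.81^2 * 0.55^2 * 11.68 / (32 * pi)
P = 1025 * 96.2361 * 0.3025 * 11.68 / 100.53096
P = 3466.81 W/m

3466.81


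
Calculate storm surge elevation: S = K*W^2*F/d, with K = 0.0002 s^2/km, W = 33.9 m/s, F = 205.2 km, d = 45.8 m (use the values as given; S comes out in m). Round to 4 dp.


S = K * W^2 * F / d
W^2 = 33.9^2 = 1149.21
S = 0.0002 * 1149.21 * 205.2 / 45.8
Numerator = 0.0002 * 1149.21 * 205.2 = 47.163578
S = 47.163578 / 45.8 = 1.0298 m

1.0298


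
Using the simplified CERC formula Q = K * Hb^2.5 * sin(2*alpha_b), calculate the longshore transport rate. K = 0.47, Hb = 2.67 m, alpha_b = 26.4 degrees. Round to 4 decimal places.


Q = K * Hb^2.5 * sin(2 * alpha_b)
Hb^2.5 = 2.67^2.5 = 11.648719
sin(2 * 26.4) = sin(52.8) = 0.796530
Q = 0.47 * 11.648719 * 0.796530
Q = 4.3609 m^3/s

4.3609


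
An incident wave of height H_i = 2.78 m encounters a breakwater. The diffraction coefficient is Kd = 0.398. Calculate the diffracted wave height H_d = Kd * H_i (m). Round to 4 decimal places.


H_d = Kd * H_i
H_d = 0.398 * 2.78
H_d = 1.1064 m

1.1064


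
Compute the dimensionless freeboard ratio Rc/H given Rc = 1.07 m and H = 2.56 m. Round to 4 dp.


Relative freeboard = Rc / H
= 1.07 / 2.56
= 0.4180

0.4180


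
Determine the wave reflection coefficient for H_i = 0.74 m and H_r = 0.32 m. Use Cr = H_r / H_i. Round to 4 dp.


Cr = H_r / H_i
Cr = 0.32 / 0.74
Cr = 0.4324

0.4324


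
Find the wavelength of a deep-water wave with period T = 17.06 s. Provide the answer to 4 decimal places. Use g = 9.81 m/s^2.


L0 = g * T^2 / (2 * pi)
L0 = 9.81 * 17.06^2 / (2 * pi)
L0 = 9.81 * 291.0436 / 6.28319
L0 = 2855.1377 / 6.28319
L0 = 454.4093 m

454.4093


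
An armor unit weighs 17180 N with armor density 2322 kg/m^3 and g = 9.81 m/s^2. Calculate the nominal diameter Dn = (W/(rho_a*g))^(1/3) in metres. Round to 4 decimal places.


V = W / (rho_a * g)
V = 17180 / (2322 * 9.81)
V = 17180 / 22778.82
V = 0.754209 m^3
Dn = V^(1/3) = 0.754209^(1/3)
Dn = 0.9103 m

0.9103


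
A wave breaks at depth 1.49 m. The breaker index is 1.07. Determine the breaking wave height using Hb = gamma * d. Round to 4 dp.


Hb = gamma * d
Hb = 1.07 * 1.49
Hb = 1.5943 m

1.5943


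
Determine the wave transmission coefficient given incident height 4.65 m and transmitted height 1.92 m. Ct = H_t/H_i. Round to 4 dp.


Ct = H_t / H_i
Ct = 1.92 / 4.65
Ct = 0.4129

0.4129


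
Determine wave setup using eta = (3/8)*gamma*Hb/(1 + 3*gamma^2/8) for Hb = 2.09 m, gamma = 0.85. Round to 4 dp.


eta = (3/8) * gamma * Hb / (1 + 3*gamma^2/8)
Numerator = (3/8) * 0.85 * 2.09 = 0.666187
Denominator = 1 + 3*0.85^2/8 = 1 + 0.270938 = 1.270938
eta = 0.666187 / 1.270938
eta = 0.5242 m

0.5242


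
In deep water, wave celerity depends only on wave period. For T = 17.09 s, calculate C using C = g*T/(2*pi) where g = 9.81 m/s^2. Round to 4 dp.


We use the deep-water celerity formula:
C = g * T / (2 * pi)
C = 9.81 * 17.09 / (2 * 3.14159...)
C = 167.652900 / 6.283185
C = 26.6828 m/s

26.6828


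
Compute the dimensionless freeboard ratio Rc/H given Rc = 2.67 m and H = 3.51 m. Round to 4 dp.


Relative freeboard = Rc / H
= 2.67 / 3.51
= 0.7607

0.7607


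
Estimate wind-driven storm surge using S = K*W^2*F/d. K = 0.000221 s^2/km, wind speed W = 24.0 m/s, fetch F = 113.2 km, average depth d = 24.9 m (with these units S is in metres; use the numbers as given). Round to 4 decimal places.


S = K * W^2 * F / d
W^2 = 24.0^2 = 576.00
S = 0.000221 * 576.00 * 113.2 / 24.9
Numerator = 0.000221 * 576.00 * 113.2 = 14.409907
S = 14.409907 / 24.9 = 0.5787 m

0.5787


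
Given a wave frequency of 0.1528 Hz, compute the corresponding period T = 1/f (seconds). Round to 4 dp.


T = 1 / f
T = 1 / 0.1528
T = 6.5445 s

6.5445


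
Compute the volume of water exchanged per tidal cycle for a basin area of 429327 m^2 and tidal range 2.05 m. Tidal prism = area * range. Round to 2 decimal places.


Tidal prism = Area * Tidal range
P = 429327 * 2.05
P = 880120.35 m^3

880120.35


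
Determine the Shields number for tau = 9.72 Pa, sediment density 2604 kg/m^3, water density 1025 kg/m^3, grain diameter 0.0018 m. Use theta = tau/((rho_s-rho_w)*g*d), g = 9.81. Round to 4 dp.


theta = tau / ((rho_s - rho_w) * g * d)
rho_s - rho_w = 2604 - 1025 = 1579
Denominator = 1579 * 9.81 * 0.0018 = 27.881982
theta = 9.72 / 27.881982
theta = 0.3486

0.3486


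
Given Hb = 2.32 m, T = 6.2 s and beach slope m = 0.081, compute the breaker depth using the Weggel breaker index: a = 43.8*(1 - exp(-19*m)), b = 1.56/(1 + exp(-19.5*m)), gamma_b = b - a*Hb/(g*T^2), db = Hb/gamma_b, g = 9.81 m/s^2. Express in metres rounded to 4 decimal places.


a = 43.8 * (1 - exp(-19 * m))
exp(-19 * 0.081) = exp(-1.5390) = 0.214596
a = 43.8 * (1 - 0.214596) = 34.400713
b = 1.56 / (1 + exp(-19.5 * m))
exp(-19.5 * 0.081) = exp(-1.5795) = 0.206078
b = 1.56 / (1 + 0.206078) = 1.293449
Hb / (g * T^2) = 2.32 / (9.81 * 6.2^2) = 2.32 / 377.0964 = 0.00615227
gamma_b = b - a * Hb/(g*T^2) = 1.293449 - 34.400713 * 0.00615227 = 1.081806
db = Hb / gamma_b = 2.32 / 1.081806
db = 2.1446 m

2.1446


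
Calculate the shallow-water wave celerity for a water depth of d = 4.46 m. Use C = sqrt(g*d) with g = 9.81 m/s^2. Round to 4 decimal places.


Using the shallow-water approximation:
C = sqrt(g * d) = sqrt(9.81 * 4.46)
C = sqrt(43.7526)
C = 6.6146 m/s

6.6146


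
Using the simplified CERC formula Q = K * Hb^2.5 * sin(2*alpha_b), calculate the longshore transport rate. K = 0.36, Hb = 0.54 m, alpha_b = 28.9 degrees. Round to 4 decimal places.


Q = K * Hb^2.5 * sin(2 * alpha_b)
Hb^2.5 = 0.54^2.5 = 0.214281
sin(2 * 28.9) = sin(57.8) = 0.846193
Q = 0.36 * 0.214281 * 0.846193
Q = 0.0653 m^3/s

0.0653


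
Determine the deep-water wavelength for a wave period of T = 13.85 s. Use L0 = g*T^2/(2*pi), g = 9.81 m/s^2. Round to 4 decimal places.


L0 = g * T^2 / (2 * pi)
L0 = 9.81 * 13.85^2 / (2 * pi)
L0 = 9.81 * 191.8225 / 6.28319
L0 = 1881.7787 / 6.28319
L0 = 299.4944 m

299.4944


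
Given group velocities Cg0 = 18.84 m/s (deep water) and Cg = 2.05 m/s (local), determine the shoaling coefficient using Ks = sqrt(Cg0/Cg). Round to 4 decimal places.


Ks = sqrt(Cg0 / Cg)
Ks = sqrt(18.84 / 2.05)
Ks = sqrt(9.1902)
Ks = 3.0315

3.0315


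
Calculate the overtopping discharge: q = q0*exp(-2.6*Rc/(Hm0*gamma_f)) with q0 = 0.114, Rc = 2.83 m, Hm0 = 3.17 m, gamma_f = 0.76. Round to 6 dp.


q = q0 * exp(-2.6 * Rc / (Hm0 * gamma_f))
Exponent = -2.6 * 2.83 / (3.17 * 0.76)
= -2.6 * 2.83 / 2.4092
= -3.054126
exp(-3.054126) = 0.047164
q = 0.114 * 0.047164
q = 0.005377 m^3/s/m

0.005377


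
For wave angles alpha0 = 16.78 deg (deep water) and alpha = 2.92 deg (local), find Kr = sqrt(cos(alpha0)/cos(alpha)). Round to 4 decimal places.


Kr = sqrt(cos(alpha0) / cos(alpha))
cos(16.78) = 0.957420
cos(2.92) = 0.998702
Kr = sqrt(0.957420 / 0.998702)
Kr = sqrt(0.958665)
Kr = 0.9791

0.9791


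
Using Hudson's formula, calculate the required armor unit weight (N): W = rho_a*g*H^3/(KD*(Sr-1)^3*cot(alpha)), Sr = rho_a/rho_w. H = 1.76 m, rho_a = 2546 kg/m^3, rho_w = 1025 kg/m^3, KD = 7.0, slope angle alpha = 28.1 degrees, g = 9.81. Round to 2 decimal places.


Sr = rho_a / rho_w = 2546 / 1025 = 2.483902
(Sr - 1) = 1.483902
(Sr - 1)^3 = 3.267503
cot(28.1) = 1 / tan(28.1) = 1 / 0.533950 = 1.872834
Numerator = 2546 * 9.81 * 1.76^3 = 136164.9748
Denominator = 7.0 * 3.267503 * 1.872834 = 42.836430
W = 136164.9748 / 42.836430
W = 3178.72 N

3178.72


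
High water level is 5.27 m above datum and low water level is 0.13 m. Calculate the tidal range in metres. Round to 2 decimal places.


Tidal range = High water - Low water
Tidal range = 5.27 - (0.13)
Tidal range = 5.14 m

5.14


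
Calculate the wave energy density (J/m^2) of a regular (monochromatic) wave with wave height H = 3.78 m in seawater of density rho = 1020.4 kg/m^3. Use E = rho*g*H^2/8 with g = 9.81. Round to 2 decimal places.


E = (1/8) * rho * g * H^2
E = (1/8) * 1020.4 * 9.81 * 3.78^2
E = 0.125 * 1020.4 * 9.81 * 14.2884
E = 17878.58 J/m^2

17878.58


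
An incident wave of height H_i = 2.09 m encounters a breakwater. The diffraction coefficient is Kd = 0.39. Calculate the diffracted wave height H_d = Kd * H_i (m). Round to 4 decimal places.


H_d = Kd * H_i
H_d = 0.39 * 2.09
H_d = 0.8151 m

0.8151


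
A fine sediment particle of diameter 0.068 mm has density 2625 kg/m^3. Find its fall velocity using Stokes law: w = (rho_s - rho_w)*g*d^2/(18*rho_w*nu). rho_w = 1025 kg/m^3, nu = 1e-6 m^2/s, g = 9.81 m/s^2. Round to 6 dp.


w = (rho_s - rho_w) * g * d^2 / (18 * rho_w * nu)
d = 0.068 mm = 0.000068 m
rho_s - rho_w = 2625 - 1025 = 1600
Numerator = 1600 * 9.81 * (0.000068)^2 = 0.000072578304
Denominator = 18 * 1025 * 1e-6 = 0.018450
w = 0.003934 m/s

0.003934


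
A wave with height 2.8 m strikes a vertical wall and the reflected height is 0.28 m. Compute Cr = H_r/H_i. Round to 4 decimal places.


Cr = H_r / H_i
Cr = 0.28 / 2.8
Cr = 0.1000

0.1000


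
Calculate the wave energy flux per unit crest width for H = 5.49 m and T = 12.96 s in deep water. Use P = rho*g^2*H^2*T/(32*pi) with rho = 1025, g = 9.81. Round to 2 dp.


P = rho * g^2 * H^2 * T / (32 * pi)
P = 1025 * 9.81^2 * 5.49^2 * 12.96 / (32 * pi)
P = 1025 * 96.2361 * 30.1401 * 12.96 / 100.53096
P = 383276.08 W/m

383276.08


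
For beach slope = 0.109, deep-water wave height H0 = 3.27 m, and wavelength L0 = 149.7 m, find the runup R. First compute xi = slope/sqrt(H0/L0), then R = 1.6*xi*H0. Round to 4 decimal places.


xi = slope / sqrt(H0/L0)
H0/L0 = 3.27/149.7 = 0.021844
sqrt(0.021844) = 0.147796
xi = 0.109 / 0.147796 = 0.737503
R = 1.6 * xi * H0 = 1.6 * 0.737503 * 3.27
R = 3.8586 m

3.8586


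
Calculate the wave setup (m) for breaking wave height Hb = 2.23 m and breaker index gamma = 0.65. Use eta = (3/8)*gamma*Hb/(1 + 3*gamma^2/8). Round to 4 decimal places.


eta = (3/8) * gamma * Hb / (1 + 3*gamma^2/8)
Numerator = (3/8) * 0.65 * 2.23 = 0.543563
Denominator = 1 + 3*0.65^2/8 = 1 + 0.158438 = 1.158438
eta = 0.543563 / 1.158438
eta = 0.4692 m

0.4692


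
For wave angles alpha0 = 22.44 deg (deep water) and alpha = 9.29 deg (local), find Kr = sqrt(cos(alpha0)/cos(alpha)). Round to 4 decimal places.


Kr = sqrt(cos(alpha0) / cos(alpha))
cos(22.44) = 0.924280
cos(9.29) = 0.986884
Kr = sqrt(0.924280 / 0.986884)
Kr = sqrt(0.936564)
Kr = 0.9678

0.9678


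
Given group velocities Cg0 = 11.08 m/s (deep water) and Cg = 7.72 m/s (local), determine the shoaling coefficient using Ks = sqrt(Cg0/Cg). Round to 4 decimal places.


Ks = sqrt(Cg0 / Cg)
Ks = sqrt(11.08 / 7.72)
Ks = sqrt(1.4352)
Ks = 1.1980

1.1980


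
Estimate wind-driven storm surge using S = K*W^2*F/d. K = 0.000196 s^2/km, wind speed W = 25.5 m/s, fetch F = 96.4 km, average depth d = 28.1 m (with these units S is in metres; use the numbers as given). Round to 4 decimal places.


S = K * W^2 * F / d
W^2 = 25.5^2 = 650.25
S = 0.000196 * 650.25 * 96.4 / 28.1
Numerator = 0.000196 * 650.25 * 96.4 = 12.286084
S = 12.286084 / 28.1 = 0.4372 m

0.4372


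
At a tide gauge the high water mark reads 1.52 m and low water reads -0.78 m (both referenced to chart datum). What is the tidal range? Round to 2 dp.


Tidal range = High water - Low water
Tidal range = 1.52 - (-0.78)
Tidal range = 2.30 m

2.30


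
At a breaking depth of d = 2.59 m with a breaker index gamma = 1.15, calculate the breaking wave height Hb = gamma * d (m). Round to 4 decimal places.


Hb = gamma * d
Hb = 1.15 * 2.59
Hb = 2.9785 m

2.9785


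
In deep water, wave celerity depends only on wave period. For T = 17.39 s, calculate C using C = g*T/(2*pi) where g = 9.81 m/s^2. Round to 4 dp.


We use the deep-water celerity formula:
C = g * T / (2 * pi)
C = 9.81 * 17.39 / (2 * 3.14159...)
C = 170.595900 / 6.283185
C = 27.1512 m/s

27.1512


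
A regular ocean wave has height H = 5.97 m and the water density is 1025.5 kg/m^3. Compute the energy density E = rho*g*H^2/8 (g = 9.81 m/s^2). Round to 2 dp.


E = (1/8) * rho * g * H^2
E = (1/8) * 1025.5 * 9.81 * 5.97^2
E = 0.125 * 1025.5 * 9.81 * 35.6409
E = 44819.12 J/m^2

44819.12


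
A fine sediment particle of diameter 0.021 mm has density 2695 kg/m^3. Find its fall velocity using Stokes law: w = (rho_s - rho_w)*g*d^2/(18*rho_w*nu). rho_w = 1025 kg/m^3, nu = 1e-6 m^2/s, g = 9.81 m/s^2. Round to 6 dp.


w = (rho_s - rho_w) * g * d^2 / (18 * rho_w * nu)
d = 0.021 mm = 0.000021 m
rho_s - rho_w = 2695 - 1025 = 1670
Numerator = 1670 * 9.81 * (0.000021)^2 = 0.000007224771
Denominator = 18 * 1025 * 1e-6 = 0.018450
w = 0.000392 m/s

0.000392


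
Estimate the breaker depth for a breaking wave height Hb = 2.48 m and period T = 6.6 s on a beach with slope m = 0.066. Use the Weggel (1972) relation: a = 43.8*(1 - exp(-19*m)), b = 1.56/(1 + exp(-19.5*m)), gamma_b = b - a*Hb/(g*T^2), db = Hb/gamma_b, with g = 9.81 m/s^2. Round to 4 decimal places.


a = 43.8 * (1 - exp(-19 * m))
exp(-19 * 0.066) = exp(-1.2540) = 0.285361
a = 43.8 * (1 - 0.285361) = 31.301185
b = 1.56 / (1 + exp(-19.5 * m))
exp(-19.5 * 0.066) = exp(-1.2870) = 0.276098
b = 1.56 / (1 + 0.276098) = 1.222477
Hb / (g * T^2) = 2.48 / (9.81 * 6.6^2) = 2.48 / 427.3236 = 0.00580356
gamma_b = b - a * Hb/(g*T^2) = 1.222477 - 31.301185 * 0.00580356 = 1.040818
db = Hb / gamma_b = 2.48 / 1.040818
db = 2.3827 m

2.3827


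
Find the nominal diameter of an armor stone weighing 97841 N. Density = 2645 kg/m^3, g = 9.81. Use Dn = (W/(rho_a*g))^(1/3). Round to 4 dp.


V = W / (rho_a * g)
V = 97841 / (2645 * 9.81)
V = 97841 / 25947.45
V = 3.770737 m^3
Dn = V^(1/3) = 3.770737^(1/3)
Dn = 1.5565 m

1.5565


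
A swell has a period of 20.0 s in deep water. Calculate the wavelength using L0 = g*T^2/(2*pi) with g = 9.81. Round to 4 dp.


L0 = g * T^2 / (2 * pi)
L0 = 9.81 * 20.0^2 / (2 * pi)
L0 = 9.81 * 400.0000 / 6.28319
L0 = 3924.0000 / 6.28319
L0 = 624.5240 m

624.5240


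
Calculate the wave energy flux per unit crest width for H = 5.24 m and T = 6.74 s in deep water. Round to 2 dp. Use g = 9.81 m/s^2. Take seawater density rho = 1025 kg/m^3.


P = rho * g^2 * H^2 * T / (32 * pi)
P = 1025 * 9.81^2 * 5.24^2 * 6.74 / (32 * pi)
P = 1025 * 96.2361 * 27.4576 * 6.74 / 100.53096
P = 181586.89 W/m

181586.89


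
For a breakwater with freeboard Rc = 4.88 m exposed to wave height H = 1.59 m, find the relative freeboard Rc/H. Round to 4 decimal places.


Relative freeboard = Rc / H
= 4.88 / 1.59
= 3.0692

3.0692


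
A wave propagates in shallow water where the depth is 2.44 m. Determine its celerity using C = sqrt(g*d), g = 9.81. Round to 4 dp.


Using the shallow-water approximation:
C = sqrt(g * d) = sqrt(9.81 * 2.44)
C = sqrt(23.9364)
C = 4.8925 m/s

4.8925


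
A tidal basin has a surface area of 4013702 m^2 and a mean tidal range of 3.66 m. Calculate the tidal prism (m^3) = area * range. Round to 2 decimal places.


Tidal prism = Area * Tidal range
P = 4013702 * 3.66
P = 14690149.32 m^3

14690149.32


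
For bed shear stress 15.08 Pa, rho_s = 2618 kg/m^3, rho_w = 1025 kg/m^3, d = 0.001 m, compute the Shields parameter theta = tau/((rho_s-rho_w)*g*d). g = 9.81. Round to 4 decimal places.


theta = tau / ((rho_s - rho_w) * g * d)
rho_s - rho_w = 2618 - 1025 = 1593
Denominator = 1593 * 9.81 * 0.001 = 15.627330
theta = 15.08 / 15.627330
theta = 0.9650

0.9650


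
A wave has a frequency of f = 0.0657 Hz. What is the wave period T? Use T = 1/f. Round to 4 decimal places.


T = 1 / f
T = 1 / 0.0657
T = 15.2207 s

15.2207


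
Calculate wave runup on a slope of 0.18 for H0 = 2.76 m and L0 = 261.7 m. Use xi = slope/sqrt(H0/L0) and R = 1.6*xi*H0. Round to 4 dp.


xi = slope / sqrt(H0/L0)
H0/L0 = 2.76/261.7 = 0.010546
sqrt(0.010546) = 0.102696
xi = 0.18 / 0.102696 = 1.752749
R = 1.6 * xi * H0 = 1.6 * 1.752749 * 2.76
R = 7.7401 m

7.7401


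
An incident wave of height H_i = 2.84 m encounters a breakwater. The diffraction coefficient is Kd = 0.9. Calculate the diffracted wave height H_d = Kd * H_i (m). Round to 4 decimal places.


H_d = Kd * H_i
H_d = 0.9 * 2.84
H_d = 2.5560 m

2.5560


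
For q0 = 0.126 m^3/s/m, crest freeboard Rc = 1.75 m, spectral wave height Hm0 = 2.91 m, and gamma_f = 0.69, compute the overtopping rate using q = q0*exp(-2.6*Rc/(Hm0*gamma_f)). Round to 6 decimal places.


q = q0 * exp(-2.6 * Rc / (Hm0 * gamma_f))
Exponent = -2.6 * 1.75 / (2.91 * 0.69)
= -2.6 * 1.75 / 2.0079
= -2.266049
exp(-2.266049) = 0.103721
q = 0.126 * 0.103721
q = 0.013069 m^3/s/m

0.013069


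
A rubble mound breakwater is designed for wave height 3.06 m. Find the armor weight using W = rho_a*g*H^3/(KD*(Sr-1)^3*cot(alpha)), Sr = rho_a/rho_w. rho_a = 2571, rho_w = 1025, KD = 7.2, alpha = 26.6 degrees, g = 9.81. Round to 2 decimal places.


Sr = rho_a / rho_w = 2571 / 1025 = 2.508293
(Sr - 1) = 1.508293
(Sr - 1)^3 = 3.431286
cot(26.6) = 1 / tan(26.6) = 1 / 0.500763 = 1.996954
Numerator = 2571 * 9.81 * 3.06^3 = 722662.2410
Denominator = 7.2 * 3.431286 * 1.996954 = 49.335257
W = 722662.2410 / 49.335257
W = 14647.99 N

14647.99


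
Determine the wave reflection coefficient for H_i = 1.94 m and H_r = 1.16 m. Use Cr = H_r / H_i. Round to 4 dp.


Cr = H_r / H_i
Cr = 1.16 / 1.94
Cr = 0.5979

0.5979


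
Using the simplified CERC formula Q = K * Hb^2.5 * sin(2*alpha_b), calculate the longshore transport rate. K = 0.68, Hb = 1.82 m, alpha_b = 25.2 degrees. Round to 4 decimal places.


Q = K * Hb^2.5 * sin(2 * alpha_b)
Hb^2.5 = 1.82^2.5 = 4.468672
sin(2 * 25.2) = sin(50.4) = 0.770513
Q = 0.68 * 4.468672 * 0.770513
Q = 2.3414 m^3/s

2.3414
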